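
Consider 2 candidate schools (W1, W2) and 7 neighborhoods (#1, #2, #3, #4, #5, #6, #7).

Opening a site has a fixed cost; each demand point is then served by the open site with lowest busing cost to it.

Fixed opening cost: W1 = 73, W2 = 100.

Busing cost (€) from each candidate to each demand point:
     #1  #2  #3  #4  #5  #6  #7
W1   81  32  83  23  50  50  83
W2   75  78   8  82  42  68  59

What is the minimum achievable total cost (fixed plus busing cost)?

Open {W1, W2}: assign each demand point to its cheapest open site.
  #1→W2 75, #2→W1 32, #3→W2 8, #4→W1 23, #5→W2 42, #6→W1 50, #7→W2 59
  busing cost 289, fixed 173 → total 462.
Compare {W1}: busing cost 402 + fixed 73 = 475.
Compare {W2}: busing cost 412 + fixed 100 = 512.

462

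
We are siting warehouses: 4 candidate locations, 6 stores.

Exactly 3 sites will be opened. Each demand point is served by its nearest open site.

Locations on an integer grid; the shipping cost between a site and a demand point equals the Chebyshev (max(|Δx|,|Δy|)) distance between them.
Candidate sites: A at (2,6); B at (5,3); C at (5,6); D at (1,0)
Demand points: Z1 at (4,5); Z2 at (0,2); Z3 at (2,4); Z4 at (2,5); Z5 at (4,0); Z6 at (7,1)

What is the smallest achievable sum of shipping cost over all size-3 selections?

Open {A, B, D}.
  Z1→A 2, Z2→D 2, Z3→A 2, Z4→A 1, Z5→B 3, Z6→B 2  ⇒ total 12.
Compare {A, B, C}: total 13.
Compare {A, C, D}: total 14.
No size-3 selection does better; minimum is 12.

12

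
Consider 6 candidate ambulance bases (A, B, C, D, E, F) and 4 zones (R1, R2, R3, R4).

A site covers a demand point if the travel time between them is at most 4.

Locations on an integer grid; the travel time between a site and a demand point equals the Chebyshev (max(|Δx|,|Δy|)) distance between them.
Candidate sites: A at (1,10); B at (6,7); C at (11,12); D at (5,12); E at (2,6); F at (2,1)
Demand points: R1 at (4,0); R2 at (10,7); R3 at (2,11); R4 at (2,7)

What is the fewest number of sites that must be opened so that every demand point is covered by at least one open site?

2

Coverage sets (demand points within 4 of each site):
  A: {R3, R4}
  B: {R2, R3, R4}
  C: {}
  D: {R3}
  E: {R4}
  F: {R1}
No single site covers all 4 demand points.
But {B, F} covers everything, so the minimum is 2.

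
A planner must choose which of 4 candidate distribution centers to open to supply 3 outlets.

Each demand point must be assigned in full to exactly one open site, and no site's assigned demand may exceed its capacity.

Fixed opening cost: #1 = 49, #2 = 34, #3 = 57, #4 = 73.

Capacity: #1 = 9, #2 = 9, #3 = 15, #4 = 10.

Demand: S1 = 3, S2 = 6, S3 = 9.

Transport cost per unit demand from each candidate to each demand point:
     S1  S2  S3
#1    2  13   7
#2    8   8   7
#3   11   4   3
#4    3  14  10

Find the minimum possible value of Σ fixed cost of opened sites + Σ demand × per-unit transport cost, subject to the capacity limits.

Open {#1, #3}; cheapest assignment that respects the capacities:
  #1 (cap 9, load 3): S1 — cost 3×2 = 6
  #3 (cap 15, load 15): S2, S3 — cost 6×4 + 9×3 = 51
  Shipping 57, fixed 106 → total 163.
  Any other capacity-feasible assignment to {#1, #3} ships for at least 57.
Compare {#2, #3}: its best feasible assignment gives total 166.
Compare {#3, #4}: its best feasible assignment gives total 190.
Every other set of open sites that can feasibly serve all demand totals ≥ 166 even under its best assignment. Minimum: 163.

163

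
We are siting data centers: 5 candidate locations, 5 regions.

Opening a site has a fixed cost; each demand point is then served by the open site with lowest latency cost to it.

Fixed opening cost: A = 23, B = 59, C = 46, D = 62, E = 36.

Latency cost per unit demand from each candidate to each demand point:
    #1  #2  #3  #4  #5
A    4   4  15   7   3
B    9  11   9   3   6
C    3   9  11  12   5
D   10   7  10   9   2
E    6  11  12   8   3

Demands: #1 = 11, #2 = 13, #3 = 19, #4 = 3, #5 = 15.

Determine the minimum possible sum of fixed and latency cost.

403

Open {A, B}: assign each demand point to its cheapest open site.
  #1→A 11×4=44, #2→A 13×4=52, #3→B 19×9=171, #4→B 3×3=9, #5→A 15×3=45
  latency cost 321, fixed 82 → total 403.
Compare {A, D}: latency cost 337 + fixed 85 = 422.
Compare {A, C}: latency cost 360 + fixed 69 = 429.
Compare {A, B, C}: latency cost 310 + fixed 128 = 438.
All other subsets cost ≥ 422. Minimum total cost: 403.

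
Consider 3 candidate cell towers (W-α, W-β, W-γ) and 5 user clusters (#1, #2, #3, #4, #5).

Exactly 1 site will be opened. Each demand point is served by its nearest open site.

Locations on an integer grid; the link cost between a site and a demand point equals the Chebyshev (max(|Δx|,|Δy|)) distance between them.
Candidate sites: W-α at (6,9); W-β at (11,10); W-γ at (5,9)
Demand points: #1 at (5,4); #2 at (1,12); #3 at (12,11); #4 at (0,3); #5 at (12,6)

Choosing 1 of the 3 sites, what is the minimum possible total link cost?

Open {W-α}.
  #1→W-α 5, #2→W-α 5, #3→W-α 6, #4→W-α 6, #5→W-α 6  ⇒ total 28.
Compare {W-γ}: total 29.
Compare {W-β}: total 32.

28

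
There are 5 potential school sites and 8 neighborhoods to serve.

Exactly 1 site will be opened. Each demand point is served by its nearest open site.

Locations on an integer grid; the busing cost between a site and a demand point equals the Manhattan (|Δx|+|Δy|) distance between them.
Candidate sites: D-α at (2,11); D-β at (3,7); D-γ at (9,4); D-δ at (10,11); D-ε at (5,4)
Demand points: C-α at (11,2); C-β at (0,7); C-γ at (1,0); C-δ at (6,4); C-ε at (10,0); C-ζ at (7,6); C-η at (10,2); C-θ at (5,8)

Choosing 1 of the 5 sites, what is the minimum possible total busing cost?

Open {D-ε}.
  C-α→D-ε 8, C-β→D-ε 8, C-γ→D-ε 8, C-δ→D-ε 1, C-ε→D-ε 9, C-ζ→D-ε 4, C-η→D-ε 7, C-θ→D-ε 4  ⇒ total 49.
Compare {D-γ}: total 51.
Compare {D-β}: total 65.
No size-1 selection does better; minimum is 49.

49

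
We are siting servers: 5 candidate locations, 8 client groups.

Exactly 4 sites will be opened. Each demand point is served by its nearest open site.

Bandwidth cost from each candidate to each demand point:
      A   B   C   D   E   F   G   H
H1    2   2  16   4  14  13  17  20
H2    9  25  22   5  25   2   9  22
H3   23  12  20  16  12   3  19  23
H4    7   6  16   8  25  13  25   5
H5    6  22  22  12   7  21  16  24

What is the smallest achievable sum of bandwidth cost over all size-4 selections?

47

Open {H1, H2, H4, H5}.
  A→H1 2, B→H1 2, C→H1 16, D→H1 4, E→H5 7, F→H2 2, G→H2 9, H→H4 5  ⇒ total 47.
Compare {H1, H2, H3, H4}: total 52.
Compare {H1, H3, H4, H5}: total 55.
No size-4 selection does better; minimum is 47.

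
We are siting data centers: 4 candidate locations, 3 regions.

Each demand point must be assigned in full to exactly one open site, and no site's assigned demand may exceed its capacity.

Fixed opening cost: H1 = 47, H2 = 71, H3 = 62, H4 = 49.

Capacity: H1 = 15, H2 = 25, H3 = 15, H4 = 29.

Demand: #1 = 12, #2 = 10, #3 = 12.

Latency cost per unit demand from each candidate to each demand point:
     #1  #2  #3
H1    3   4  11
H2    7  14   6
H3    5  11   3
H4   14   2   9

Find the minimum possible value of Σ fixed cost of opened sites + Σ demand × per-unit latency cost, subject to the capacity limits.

Open {H1, H3, H4}; cheapest assignment that respects the capacities:
  H1 (cap 15, load 12): #1 — cost 12×3 = 36
  H3 (cap 15, load 12): #3 — cost 12×3 = 36
  H4 (cap 29, load 10): #2 — cost 10×2 = 20
  Shipping 92, fixed 158 → total 250.
  Any other capacity-feasible assignment to {H1, H3, H4} ships for at least 92.
Compare {H1, H4}: its best feasible assignment gives total 260.
Compare {H1, H2, H4}: its best feasible assignment gives total 295.
Every other set of open sites that can feasibly serve all demand totals ≥ 260 even under its best assignment. Minimum: 250.

250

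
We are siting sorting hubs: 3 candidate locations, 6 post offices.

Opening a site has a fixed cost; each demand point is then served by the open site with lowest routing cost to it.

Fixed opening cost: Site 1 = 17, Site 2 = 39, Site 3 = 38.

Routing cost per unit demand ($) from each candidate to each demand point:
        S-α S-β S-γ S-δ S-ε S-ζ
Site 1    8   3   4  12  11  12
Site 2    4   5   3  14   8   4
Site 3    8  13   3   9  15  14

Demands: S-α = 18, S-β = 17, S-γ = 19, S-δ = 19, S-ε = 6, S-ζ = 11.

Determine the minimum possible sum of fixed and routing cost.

Open {Site 1, Site 2, Site 3}: assign each demand point to its cheapest open site.
  S-α→Site 2 18×4=72, S-β→Site 1 17×3=51, S-γ→Site 2 19×3=57, S-δ→Site 3 19×9=171, S-ε→Site 2 6×8=48, S-ζ→Site 2 11×4=44
  routing cost 443, fixed 94 → total 537.
Compare {Site 2, Site 3}: routing cost 477 + fixed 77 = 554.
Compare {Site 1, Site 2}: routing cost 500 + fixed 56 = 556.
Compare {Site 2}: routing cost 572 + fixed 39 = 611.
All other subsets cost ≥ 554. Minimum total cost: 537.

537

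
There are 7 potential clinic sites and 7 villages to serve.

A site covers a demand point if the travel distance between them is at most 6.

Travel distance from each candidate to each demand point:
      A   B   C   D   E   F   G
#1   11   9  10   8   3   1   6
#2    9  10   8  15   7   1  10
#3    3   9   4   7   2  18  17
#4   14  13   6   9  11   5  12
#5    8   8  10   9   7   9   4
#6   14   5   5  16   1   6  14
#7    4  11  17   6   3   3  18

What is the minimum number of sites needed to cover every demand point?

3

Coverage sets (demand points within 6 of each site):
  #1: {E, F, G}
  #2: {F}
  #3: {A, C, E}
  #4: {C, F}
  #5: {G}
  #6: {B, C, E, F}
  #7: {A, D, E, F}
No 2 sites suffice: every size-2 union leaves at least one demand point uncovered.
But {#1, #6, #7} covers everything, so the minimum is 3.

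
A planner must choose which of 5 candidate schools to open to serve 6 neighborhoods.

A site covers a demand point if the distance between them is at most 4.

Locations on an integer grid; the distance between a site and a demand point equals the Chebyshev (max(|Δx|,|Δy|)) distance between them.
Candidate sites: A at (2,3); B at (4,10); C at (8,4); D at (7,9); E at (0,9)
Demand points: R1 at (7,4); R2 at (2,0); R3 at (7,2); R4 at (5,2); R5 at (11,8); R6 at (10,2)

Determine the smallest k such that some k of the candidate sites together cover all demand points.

2

Coverage sets (demand points within 4 of each site):
  A: {R2, R4}
  B: {}
  C: {R1, R3, R4, R5, R6}
  D: {R5}
  E: {}
No single site covers all 6 demand points.
But {A, C} covers everything, so the minimum is 2.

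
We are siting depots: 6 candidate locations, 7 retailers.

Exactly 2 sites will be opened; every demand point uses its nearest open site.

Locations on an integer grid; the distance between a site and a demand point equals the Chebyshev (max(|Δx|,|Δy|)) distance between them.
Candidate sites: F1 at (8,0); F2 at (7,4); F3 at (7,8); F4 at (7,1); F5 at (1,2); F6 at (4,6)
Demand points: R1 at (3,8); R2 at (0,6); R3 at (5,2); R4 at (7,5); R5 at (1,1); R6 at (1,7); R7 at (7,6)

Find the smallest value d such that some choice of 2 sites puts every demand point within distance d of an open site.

Open {F5, F6}.
  Farthest demand point is R2 at distance 4 (to F5); all others are ≤ 4.
With {F1, F6} the worst case is 5.
With {F2, F5} the worst case is 5.
No size-2 selection achieves below 4.

4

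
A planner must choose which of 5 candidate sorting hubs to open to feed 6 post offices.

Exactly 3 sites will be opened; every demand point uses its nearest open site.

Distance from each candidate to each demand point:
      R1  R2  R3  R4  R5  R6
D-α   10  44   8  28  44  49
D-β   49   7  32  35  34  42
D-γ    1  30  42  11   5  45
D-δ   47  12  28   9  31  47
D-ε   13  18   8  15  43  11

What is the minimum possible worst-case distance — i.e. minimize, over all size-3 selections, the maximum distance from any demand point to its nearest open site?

11

Open {D-β, D-γ, D-ε}.
  Farthest demand point is R4 at distance 11 (to D-γ); all others are ≤ 11.
With {D-γ, D-δ, D-ε} the worst case is 12.
With {D-α, D-γ, D-ε} the worst case is 18.
No size-3 selection achieves below 11.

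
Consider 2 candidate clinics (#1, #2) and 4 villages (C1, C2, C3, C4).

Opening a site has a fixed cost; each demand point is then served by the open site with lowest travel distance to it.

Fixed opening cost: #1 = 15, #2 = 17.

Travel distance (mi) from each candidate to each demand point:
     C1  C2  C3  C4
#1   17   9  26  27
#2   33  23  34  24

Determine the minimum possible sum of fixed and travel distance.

Open {#1}: assign each demand point to its cheapest open site.
  C1→#1 17, C2→#1 9, C3→#1 26, C4→#1 27
  travel distance 79, fixed 15 → total 94.
Compare {#1, #2}: travel distance 76 + fixed 32 = 108.
Compare {#2}: travel distance 114 + fixed 17 = 131.

94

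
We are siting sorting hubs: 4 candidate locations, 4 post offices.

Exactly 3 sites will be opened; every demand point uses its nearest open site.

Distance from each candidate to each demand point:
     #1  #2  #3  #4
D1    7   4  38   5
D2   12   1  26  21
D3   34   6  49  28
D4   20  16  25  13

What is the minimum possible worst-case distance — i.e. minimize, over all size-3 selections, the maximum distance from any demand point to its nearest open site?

25

Open {D1, D2, D4}.
  Farthest demand point is #3 at distance 25 (to D4); all others are ≤ 25.
With {D1, D3, D4} the worst case is 25.
With {D2, D3, D4} the worst case is 25.
No size-3 selection achieves below 25.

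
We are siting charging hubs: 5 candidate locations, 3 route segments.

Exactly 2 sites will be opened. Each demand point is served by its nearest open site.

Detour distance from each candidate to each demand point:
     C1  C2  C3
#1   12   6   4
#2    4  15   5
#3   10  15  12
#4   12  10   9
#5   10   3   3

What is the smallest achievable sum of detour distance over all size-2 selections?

10

Open {#2, #5}.
  C1→#2 4, C2→#5 3, C3→#5 3  ⇒ total 10.
Compare {#1, #2}: total 14.
Compare {#1, #5}: total 16.
No size-2 selection does better; minimum is 10.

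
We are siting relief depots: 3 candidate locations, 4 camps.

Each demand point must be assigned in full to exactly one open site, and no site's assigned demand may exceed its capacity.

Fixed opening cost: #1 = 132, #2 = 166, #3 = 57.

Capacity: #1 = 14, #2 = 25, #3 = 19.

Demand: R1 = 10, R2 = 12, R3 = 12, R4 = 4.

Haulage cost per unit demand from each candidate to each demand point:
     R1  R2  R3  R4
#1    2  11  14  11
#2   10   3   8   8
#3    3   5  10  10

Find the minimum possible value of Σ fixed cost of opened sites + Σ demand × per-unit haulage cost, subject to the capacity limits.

425

Open {#2, #3}; cheapest assignment that respects the capacities:
  #2 (cap 25, load 24): R2, R3 — cost 12×3 + 12×8 = 132
  #3 (cap 19, load 14): R1, R4 — cost 10×3 + 4×10 = 70
  Shipping 202, fixed 223 → total 425.
  Any other capacity-feasible assignment to {#2, #3} ships for at least 202.
Compare {#1, #2}: its best feasible assignment gives total 494.
Compare {#1, #2, #3}: its best feasible assignment gives total 547.
Every other set of open sites that can feasibly serve all demand totals ≥ 494 even under its best assignment. Minimum: 425.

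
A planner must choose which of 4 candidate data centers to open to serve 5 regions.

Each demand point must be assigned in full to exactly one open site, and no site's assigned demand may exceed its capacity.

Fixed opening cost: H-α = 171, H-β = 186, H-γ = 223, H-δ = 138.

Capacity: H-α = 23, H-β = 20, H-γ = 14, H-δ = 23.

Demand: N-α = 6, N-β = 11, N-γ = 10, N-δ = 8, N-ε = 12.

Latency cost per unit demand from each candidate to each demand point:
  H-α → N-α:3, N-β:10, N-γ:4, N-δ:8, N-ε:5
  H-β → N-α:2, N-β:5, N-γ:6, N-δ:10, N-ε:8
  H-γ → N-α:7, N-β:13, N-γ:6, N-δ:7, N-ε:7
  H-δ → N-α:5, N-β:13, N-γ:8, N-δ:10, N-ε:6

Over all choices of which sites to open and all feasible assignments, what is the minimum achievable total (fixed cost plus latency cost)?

738

Open {H-α, H-β, H-δ}; cheapest assignment that respects the capacities:
  H-α (cap 23, load 18): N-γ, N-δ — cost 10×4 + 8×8 = 104
  H-β (cap 20, load 17): N-α, N-β — cost 6×2 + 11×5 = 67
  H-δ (cap 23, load 12): N-ε — cost 12×6 = 72
  Shipping 243, fixed 495 → total 738.
  Any other capacity-feasible assignment to {H-α, H-β, H-δ} ships for at least 243.
Compare {H-α, H-β, H-γ}: its best feasible assignment gives total 803.
Compare {H-β, H-γ, H-δ}: its best feasible assignment gives total 822.
Every other set of open sites that can feasibly serve all demand totals ≥ 803 even under its best assignment. Minimum: 738.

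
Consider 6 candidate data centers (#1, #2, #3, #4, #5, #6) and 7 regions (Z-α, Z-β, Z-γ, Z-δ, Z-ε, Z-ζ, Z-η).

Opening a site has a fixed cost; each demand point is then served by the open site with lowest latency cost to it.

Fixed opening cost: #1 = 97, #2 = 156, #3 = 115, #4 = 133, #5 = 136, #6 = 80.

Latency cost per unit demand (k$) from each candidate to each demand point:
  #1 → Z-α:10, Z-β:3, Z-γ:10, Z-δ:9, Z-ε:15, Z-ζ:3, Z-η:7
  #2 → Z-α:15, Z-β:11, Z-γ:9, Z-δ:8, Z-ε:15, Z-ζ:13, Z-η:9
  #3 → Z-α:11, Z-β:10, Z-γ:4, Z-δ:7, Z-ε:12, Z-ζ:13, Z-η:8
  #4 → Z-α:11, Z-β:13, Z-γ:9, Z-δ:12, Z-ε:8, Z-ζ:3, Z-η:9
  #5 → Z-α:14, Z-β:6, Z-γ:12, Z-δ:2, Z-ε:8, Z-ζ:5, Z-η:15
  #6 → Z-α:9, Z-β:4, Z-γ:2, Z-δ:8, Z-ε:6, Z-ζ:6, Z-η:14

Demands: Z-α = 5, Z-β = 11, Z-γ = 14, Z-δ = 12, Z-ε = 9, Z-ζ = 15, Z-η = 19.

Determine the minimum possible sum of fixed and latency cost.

611

Open {#1, #6}: assign each demand point to its cheapest open site.
  Z-α→#6 5×9=45, Z-β→#1 11×3=33, Z-γ→#6 14×2=28, Z-δ→#6 12×8=96, Z-ε→#6 9×6=54, Z-ζ→#1 15×3=45, Z-η→#1 19×7=133
  latency cost 434, fixed 177 → total 611.
Compare {#1, #5, #6}: latency cost 362 + fixed 313 = 675.
Compare {#3, #6}: latency cost 497 + fixed 195 = 692.
Compare {#4, #6}: latency cost 483 + fixed 213 = 696.
All other subsets cost ≥ 675. Minimum total cost: 611.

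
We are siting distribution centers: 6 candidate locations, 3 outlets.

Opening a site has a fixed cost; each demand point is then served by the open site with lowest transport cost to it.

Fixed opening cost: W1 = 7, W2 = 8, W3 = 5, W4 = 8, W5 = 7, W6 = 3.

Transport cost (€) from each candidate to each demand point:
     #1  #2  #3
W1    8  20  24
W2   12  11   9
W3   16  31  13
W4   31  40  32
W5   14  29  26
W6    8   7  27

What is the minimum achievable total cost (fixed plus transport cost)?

Open {W2, W6}: assign each demand point to its cheapest open site.
  #1→W6 8, #2→W6 7, #3→W2 9
  transport cost 24, fixed 11 → total 35.
Compare {W3, W6}: transport cost 28 + fixed 8 = 36.
Compare {W2}: transport cost 32 + fixed 8 = 40.
Compare {W2, W3, W6}: transport cost 24 + fixed 16 = 40.
All other subsets cost ≥ 36. Minimum total cost: 35.

35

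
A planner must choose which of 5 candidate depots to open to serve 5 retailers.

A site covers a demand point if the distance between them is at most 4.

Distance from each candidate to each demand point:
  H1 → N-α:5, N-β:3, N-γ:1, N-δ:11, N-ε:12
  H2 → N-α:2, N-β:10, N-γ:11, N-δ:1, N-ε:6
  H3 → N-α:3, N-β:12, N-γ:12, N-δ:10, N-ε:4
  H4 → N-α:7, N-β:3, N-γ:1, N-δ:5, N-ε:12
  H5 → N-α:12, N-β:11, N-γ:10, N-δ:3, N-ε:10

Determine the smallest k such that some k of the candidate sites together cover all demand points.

3

Coverage sets (demand points within 4 of each site):
  H1: {N-β, N-γ}
  H2: {N-α, N-δ}
  H3: {N-α, N-ε}
  H4: {N-β, N-γ}
  H5: {N-δ}
No 2 sites suffice: every size-2 union leaves at least one demand point uncovered.
But {H1, H2, H3} covers everything, so the minimum is 3.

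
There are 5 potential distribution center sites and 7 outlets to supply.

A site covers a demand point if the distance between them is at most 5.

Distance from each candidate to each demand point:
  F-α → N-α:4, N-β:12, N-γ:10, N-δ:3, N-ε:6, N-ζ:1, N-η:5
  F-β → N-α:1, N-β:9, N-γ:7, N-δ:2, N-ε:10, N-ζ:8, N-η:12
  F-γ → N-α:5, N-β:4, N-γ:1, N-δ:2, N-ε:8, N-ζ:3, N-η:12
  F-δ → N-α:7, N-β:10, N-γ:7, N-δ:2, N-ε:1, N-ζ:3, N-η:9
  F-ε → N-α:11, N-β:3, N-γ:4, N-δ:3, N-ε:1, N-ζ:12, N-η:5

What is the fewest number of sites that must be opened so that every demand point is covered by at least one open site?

2

Coverage sets (demand points within 5 of each site):
  F-α: {N-α, N-δ, N-ζ, N-η}
  F-β: {N-α, N-δ}
  F-γ: {N-α, N-β, N-γ, N-δ, N-ζ}
  F-δ: {N-δ, N-ε, N-ζ}
  F-ε: {N-β, N-γ, N-δ, N-ε, N-η}
No single site covers all 7 demand points.
But {F-α, F-ε} covers everything, so the minimum is 2.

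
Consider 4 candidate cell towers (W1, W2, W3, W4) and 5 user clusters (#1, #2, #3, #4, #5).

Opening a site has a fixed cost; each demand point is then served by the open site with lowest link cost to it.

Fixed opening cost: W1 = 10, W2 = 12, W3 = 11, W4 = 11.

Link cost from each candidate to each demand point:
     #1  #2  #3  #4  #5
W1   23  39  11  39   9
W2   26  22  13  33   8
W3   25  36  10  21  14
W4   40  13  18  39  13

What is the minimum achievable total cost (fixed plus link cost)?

Open {W3, W4}: assign each demand point to its cheapest open site.
  #1→W3 25, #2→W4 13, #3→W3 10, #4→W3 21, #5→W4 13
  link cost 82, fixed 22 → total 104.
Compare {W1, W3, W4}: link cost 76 + fixed 32 = 108.
Compare {W2, W3}: link cost 86 + fixed 23 = 109.
Compare {W2, W3, W4}: link cost 77 + fixed 34 = 111.
All other subsets cost ≥ 108. Minimum total cost: 104.

104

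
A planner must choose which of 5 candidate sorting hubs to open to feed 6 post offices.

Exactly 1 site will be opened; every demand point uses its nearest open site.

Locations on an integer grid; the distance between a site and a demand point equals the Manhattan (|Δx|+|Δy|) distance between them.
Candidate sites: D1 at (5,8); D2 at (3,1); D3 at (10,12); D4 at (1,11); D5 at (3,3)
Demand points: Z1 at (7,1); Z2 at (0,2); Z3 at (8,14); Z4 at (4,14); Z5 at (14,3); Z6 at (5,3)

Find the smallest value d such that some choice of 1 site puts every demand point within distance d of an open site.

14

Open {D1}.
  Farthest demand point is Z5 at distance 14 (to D1); all others are ≤ 14.
With {D5} the worst case is 16.
With {D2} the worst case is 18.
No size-1 selection achieves below 14.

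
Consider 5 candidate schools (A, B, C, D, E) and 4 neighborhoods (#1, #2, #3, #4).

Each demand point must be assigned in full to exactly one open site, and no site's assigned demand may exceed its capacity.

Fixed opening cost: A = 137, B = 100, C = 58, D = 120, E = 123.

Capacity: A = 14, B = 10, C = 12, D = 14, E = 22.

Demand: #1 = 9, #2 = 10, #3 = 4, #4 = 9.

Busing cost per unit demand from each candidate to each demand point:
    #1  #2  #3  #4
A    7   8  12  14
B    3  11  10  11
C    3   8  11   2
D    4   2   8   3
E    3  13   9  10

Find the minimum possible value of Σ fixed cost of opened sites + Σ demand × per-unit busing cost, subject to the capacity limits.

Open {B, C, D}; cheapest assignment that respects the capacities:
  B (cap 10, load 9): #1 — cost 9×3 = 27
  C (cap 12, load 9): #4 — cost 9×2 = 18
  D (cap 14, load 14): #2, #3 — cost 10×2 + 4×8 = 52
  Shipping 97, fixed 278 → total 375.
  Any other capacity-feasible assignment to {B, C, D} ships for at least 97.
Compare {C, D, E}: its best feasible assignment gives total 398.
Compare {D, E}: its best feasible assignment gives total 412.
Every other set of open sites that can feasibly serve all demand totals ≥ 398 even under its best assignment. Minimum: 375.

375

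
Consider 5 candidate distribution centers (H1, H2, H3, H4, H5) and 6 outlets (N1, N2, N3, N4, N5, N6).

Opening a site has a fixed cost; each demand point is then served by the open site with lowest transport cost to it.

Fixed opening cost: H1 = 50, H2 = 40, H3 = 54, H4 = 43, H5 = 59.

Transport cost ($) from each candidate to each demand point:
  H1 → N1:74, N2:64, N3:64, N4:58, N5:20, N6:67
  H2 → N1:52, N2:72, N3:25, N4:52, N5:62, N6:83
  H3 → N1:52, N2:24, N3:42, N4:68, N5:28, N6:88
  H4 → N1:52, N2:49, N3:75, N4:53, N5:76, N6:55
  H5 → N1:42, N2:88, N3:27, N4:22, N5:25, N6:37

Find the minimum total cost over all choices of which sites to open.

Open {H3, H5}: assign each demand point to its cheapest open site.
  N1→H5 42, N2→H3 24, N3→H5 27, N4→H5 22, N5→H5 25, N6→H5 37
  transport cost 177, fixed 113 → total 290.
Compare {H5}: transport cost 241 + fixed 59 = 300.
Compare {H4, H5}: transport cost 202 + fixed 102 = 304.
Compare {H1, H5}: transport cost 212 + fixed 109 = 321.
All other subsets cost ≥ 300. Minimum total cost: 290.

290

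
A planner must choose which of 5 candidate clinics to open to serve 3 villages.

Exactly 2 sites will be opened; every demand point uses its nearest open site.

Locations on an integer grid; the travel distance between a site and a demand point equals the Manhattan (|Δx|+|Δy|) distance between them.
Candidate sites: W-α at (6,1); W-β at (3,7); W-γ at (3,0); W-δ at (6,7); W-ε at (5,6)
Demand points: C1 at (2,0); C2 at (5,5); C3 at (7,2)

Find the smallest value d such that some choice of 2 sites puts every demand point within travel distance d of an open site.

5

Open {W-α, W-β}.
  Farthest demand point is C1 at travel distance 5 (to W-α); all others are ≤ 5.
With {W-α, W-γ} the worst case is 5.
With {W-α, W-δ} the worst case is 5.
No size-2 selection achieves below 5.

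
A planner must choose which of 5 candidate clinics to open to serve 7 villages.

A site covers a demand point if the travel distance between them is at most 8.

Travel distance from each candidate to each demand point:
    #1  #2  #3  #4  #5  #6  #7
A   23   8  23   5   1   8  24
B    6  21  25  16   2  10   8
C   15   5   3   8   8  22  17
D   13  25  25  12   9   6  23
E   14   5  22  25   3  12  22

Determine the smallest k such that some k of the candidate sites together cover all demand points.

Coverage sets (demand points within 8 of each site):
  A: {#2, #4, #5, #6}
  B: {#1, #5, #7}
  C: {#2, #3, #4, #5}
  D: {#6}
  E: {#2, #5}
No 2 sites suffice: every size-2 union leaves at least one demand point uncovered.
But {A, B, C} covers everything, so the minimum is 3.

3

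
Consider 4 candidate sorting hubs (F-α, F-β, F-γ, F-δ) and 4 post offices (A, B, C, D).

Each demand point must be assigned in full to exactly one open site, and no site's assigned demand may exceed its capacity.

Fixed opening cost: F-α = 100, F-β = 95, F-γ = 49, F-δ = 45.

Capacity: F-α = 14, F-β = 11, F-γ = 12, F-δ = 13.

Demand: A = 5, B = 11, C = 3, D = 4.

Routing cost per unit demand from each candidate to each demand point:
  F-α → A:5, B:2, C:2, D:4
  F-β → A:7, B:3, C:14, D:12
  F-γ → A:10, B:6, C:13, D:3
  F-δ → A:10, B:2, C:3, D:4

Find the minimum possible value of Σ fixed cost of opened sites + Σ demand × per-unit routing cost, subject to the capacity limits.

214

Open {F-α, F-δ}; cheapest assignment that respects the capacities:
  F-α (cap 14, load 12): A, C, D — cost 5×5 + 3×2 + 4×4 = 47
  F-δ (cap 13, load 11): B — cost 11×2 = 22
  Shipping 69, fixed 145 → total 214.
  Any other capacity-feasible assignment to {F-α, F-δ} ships for at least 69.
Compare {F-γ, F-δ}: its best feasible assignment gives total 217.
Compare {F-α, F-γ}: its best feasible assignment gives total 239.
Every other set of open sites that can feasibly serve all demand totals ≥ 217 even under its best assignment. Minimum: 214.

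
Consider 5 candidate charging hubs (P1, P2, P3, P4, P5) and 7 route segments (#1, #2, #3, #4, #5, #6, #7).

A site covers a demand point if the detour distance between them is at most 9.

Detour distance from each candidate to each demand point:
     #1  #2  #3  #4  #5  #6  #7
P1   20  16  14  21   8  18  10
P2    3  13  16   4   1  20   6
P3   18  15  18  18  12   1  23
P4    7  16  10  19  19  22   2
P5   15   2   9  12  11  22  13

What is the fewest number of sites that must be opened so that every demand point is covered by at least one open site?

3

Coverage sets (demand points within 9 of each site):
  P1: {#5}
  P2: {#1, #4, #5, #7}
  P3: {#6}
  P4: {#1, #7}
  P5: {#2, #3}
No 2 sites suffice: every size-2 union leaves at least one demand point uncovered.
But {P2, P3, P5} covers everything, so the minimum is 3.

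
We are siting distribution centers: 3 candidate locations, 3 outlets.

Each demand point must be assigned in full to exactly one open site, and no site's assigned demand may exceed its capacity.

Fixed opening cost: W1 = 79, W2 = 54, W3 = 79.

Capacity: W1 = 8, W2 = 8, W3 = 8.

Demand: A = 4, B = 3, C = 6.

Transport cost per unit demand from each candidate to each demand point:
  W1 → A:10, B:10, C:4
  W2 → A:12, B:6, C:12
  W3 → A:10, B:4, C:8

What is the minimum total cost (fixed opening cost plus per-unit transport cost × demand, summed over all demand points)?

223

Open {W1, W2}; cheapest assignment that respects the capacities:
  W1 (cap 8, load 6): C — cost 6×4 = 24
  W2 (cap 8, load 7): A, B — cost 4×12 + 3×6 = 66
  Shipping 90, fixed 133 → total 223.
  Any other capacity-feasible assignment to {W1, W2} ships for at least 90.
Compare {W1, W3}: its best feasible assignment gives total 234.
Compare {W2, W3}: its best feasible assignment gives total 247.
Every other set of open sites that can feasibly serve all demand totals ≥ 234 even under its best assignment. Minimum: 223.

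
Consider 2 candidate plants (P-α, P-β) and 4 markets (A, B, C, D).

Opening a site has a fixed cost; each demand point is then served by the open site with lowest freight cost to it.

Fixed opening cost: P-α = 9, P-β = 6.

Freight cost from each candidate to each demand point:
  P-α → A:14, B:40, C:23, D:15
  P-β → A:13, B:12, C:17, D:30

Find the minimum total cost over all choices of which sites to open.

Open {P-α, P-β}: assign each demand point to its cheapest open site.
  A→P-β 13, B→P-β 12, C→P-β 17, D→P-α 15
  freight cost 57, fixed 15 → total 72.
Compare {P-β}: freight cost 72 + fixed 6 = 78.
Compare {P-α}: freight cost 92 + fixed 9 = 101.

72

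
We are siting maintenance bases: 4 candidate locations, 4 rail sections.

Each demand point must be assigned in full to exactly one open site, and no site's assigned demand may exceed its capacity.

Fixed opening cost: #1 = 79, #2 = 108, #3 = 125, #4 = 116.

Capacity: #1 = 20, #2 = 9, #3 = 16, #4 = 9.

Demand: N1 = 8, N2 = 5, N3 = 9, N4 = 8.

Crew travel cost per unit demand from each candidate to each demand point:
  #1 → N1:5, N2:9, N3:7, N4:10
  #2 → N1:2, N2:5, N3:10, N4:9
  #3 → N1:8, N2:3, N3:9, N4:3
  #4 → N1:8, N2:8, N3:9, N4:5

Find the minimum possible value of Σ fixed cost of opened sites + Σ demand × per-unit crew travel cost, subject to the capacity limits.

346

Open {#1, #3}; cheapest assignment that respects the capacities:
  #1 (cap 20, load 17): N1, N3 — cost 8×5 + 9×7 = 103
  #3 (cap 16, load 13): N2, N4 — cost 5×3 + 8×3 = 39
  Shipping 142, fixed 204 → total 346.
  Any other capacity-feasible assignment to {#1, #3} ships for at least 142.
Compare {#1, #2, #3}: its best feasible assignment gives total 430.
Compare {#1, #3, #4}: its best feasible assignment gives total 462.
Every other set of open sites that can feasibly serve all demand totals ≥ 430 even under its best assignment. Minimum: 346.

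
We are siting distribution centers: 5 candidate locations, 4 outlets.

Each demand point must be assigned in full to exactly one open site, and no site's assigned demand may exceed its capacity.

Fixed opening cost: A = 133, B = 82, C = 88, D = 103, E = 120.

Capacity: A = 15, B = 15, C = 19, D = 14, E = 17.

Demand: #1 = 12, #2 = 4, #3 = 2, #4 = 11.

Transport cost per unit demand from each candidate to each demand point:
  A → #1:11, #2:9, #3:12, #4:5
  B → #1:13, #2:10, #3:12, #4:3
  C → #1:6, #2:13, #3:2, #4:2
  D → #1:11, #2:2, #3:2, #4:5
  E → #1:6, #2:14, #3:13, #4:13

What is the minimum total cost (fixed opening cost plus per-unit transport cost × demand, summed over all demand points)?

319

Open {B, C}; cheapest assignment that respects the capacities:
  B (cap 15, load 15): #2, #4 — cost 4×10 + 11×3 = 73
  C (cap 19, load 14): #1, #3 — cost 12×6 + 2×2 = 76
  Shipping 149, fixed 170 → total 319.
  Any other capacity-feasible assignment to {B, C} ships for at least 149.
Compare {C, E}: its best feasible assignment gives total 358.
Compare {B, E}: its best feasible assignment gives total 373.
Every other set of open sites that can feasibly serve all demand totals ≥ 358 even under its best assignment. Minimum: 319.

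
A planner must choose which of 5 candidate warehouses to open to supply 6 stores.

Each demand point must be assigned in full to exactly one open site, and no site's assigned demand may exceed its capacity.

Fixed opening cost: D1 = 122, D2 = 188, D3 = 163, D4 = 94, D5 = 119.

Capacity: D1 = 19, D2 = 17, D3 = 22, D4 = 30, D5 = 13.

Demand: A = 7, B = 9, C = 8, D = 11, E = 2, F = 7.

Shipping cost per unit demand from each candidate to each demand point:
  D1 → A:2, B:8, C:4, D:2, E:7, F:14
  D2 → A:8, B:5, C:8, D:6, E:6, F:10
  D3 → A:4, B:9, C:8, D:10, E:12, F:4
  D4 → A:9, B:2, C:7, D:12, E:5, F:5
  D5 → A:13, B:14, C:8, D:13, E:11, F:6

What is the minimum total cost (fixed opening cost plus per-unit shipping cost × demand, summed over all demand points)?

Open {D1, D4}; cheapest assignment that respects the capacities:
  D1 (cap 19, load 18): A, D — cost 7×2 + 11×2 = 36
  D4 (cap 30, load 26): B, C, E, F — cost 9×2 + 8×7 + 2×5 + 7×5 = 119
  Shipping 155, fixed 216 → total 371.
  Any other capacity-feasible assignment to {D1, D4} ships for at least 155.
Compare {D1, D4, D5}: its best feasible assignment gives total 490.
Compare {D3, D4}: its best feasible assignment gives total 514.
Every other set of open sites that can feasibly serve all demand totals ≥ 490 even under its best assignment. Minimum: 371.

371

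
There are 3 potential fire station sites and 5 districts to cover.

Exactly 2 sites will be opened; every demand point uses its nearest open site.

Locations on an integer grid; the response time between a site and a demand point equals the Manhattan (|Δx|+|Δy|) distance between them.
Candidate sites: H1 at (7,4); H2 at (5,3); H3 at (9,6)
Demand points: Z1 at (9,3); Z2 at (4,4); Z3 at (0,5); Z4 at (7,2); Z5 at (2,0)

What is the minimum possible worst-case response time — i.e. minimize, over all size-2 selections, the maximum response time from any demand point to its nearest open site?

Open {H1, H2}.
  Farthest demand point is Z3 at response time 7 (to H2); all others are ≤ 7.
With {H2, H3} the worst case is 7.
With {H1, H3} the worst case is 9.
No size-2 selection achieves below 7.

7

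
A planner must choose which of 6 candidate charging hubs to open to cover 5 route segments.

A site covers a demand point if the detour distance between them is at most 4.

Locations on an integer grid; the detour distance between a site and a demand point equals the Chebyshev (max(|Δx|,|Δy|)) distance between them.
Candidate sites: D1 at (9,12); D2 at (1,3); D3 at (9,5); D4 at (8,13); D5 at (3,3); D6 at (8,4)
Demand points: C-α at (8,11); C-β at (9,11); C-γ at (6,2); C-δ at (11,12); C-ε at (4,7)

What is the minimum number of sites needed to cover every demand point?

Coverage sets (demand points within 4 of each site):
  D1: {C-α, C-β, C-δ}
  D2: {C-ε}
  D3: {C-γ}
  D4: {C-α, C-β, C-δ}
  D5: {C-γ, C-ε}
  D6: {C-γ, C-ε}
No single site covers all 5 demand points.
But {D1, D5} covers everything, so the minimum is 2.

2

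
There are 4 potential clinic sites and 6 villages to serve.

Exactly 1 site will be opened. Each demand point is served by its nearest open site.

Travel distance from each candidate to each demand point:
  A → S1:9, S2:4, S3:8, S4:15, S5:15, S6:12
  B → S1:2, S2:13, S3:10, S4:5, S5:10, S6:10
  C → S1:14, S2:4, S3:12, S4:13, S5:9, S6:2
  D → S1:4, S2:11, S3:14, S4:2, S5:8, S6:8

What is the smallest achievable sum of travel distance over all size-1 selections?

Open {D}.
  S1→D 4, S2→D 11, S3→D 14, S4→D 2, S5→D 8, S6→D 8  ⇒ total 47.
Compare {B}: total 50.
Compare {C}: total 54.
No size-1 selection does better; minimum is 47.

47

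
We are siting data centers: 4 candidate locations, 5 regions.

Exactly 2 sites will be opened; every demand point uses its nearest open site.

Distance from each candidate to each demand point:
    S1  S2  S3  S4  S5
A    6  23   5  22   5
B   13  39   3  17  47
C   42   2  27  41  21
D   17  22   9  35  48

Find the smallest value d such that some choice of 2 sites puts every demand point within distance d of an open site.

Open {B, C}.
  Farthest demand point is S5 at distance 21 (to C); all others are ≤ 21.
With {A, C} the worst case is 22.
With {A, D} the worst case is 22.
No size-2 selection achieves below 21.

21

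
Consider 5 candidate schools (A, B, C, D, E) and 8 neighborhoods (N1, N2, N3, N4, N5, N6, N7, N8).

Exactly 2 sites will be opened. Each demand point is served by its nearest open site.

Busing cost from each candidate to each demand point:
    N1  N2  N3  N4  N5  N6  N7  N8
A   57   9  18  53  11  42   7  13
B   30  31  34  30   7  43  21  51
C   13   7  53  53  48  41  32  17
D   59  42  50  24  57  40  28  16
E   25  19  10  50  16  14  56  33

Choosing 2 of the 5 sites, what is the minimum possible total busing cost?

139

Open {A, E}.
  N1→E 25, N2→A 9, N3→E 10, N4→E 50, N5→A 11, N6→E 14, N7→A 7, N8→A 13  ⇒ total 139.
Compare {D, E}: total 152.
Compare {A, B}: total 156.
No size-2 selection does better; minimum is 139.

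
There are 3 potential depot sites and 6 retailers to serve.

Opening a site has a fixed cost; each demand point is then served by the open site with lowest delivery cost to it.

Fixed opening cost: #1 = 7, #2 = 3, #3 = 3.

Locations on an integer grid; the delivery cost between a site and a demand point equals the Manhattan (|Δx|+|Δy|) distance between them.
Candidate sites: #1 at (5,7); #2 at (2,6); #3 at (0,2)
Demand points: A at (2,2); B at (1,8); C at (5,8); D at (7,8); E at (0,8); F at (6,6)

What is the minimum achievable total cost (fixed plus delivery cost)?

27

Open {#1, #2}: assign each demand point to its cheapest open site.
  A→#2 4, B→#2 3, C→#1 1, D→#1 3, E→#2 4, F→#1 2
  delivery cost 17, fixed 10 → total 27.
Compare {#1, #2, #3}: delivery cost 15 + fixed 13 = 28.
Compare {#1, #3}: delivery cost 19 + fixed 10 = 29.
Compare {#2}: delivery cost 27 + fixed 3 = 30.
All other subsets cost ≥ 28. Minimum total cost: 27.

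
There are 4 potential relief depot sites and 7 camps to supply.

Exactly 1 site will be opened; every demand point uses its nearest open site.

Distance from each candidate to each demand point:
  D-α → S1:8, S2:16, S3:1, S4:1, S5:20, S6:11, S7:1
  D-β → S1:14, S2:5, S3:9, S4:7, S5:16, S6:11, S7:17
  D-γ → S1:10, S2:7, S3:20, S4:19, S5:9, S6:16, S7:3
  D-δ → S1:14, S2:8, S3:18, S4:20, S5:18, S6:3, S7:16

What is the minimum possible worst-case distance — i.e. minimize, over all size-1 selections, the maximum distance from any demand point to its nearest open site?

17

Open {D-β}.
  Farthest demand point is S7 at distance 17 (to D-β); all others are ≤ 17.
With {D-α} the worst case is 20.
With {D-γ} the worst case is 20.
No size-1 selection achieves below 17.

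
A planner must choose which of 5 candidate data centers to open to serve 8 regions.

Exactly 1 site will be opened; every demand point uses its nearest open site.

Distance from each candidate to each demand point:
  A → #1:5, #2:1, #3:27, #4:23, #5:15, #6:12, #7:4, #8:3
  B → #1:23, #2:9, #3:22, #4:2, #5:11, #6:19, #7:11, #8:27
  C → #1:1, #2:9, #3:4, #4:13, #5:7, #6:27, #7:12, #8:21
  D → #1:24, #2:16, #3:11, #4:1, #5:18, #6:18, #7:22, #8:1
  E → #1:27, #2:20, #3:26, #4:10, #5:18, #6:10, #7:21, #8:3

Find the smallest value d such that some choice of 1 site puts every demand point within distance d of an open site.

Open {D}.
  Farthest demand point is #1 at distance 24 (to D); all others are ≤ 24.
With {A} the worst case is 27.
With {B} the worst case is 27.
No size-1 selection achieves below 24.

24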